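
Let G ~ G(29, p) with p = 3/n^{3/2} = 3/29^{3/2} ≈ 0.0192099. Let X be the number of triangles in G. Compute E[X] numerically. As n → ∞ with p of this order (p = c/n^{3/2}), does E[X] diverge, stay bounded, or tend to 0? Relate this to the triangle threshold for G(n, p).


Number of potential triangles: C(29, 3) = 3654.
Each occurs with probability p³ ≈ (0.0192099)³ ≈ 7.08880082e-06.
By linearity: E[X] = C(29, 3)·p³ ≈ 3654 · 7.08880082e-06 ≈ 0.025902.
Since α = 3/2 > 1, p = c/n^{3/2} = o(1/n) is below the triangle threshold p ~ 1/n. Asymptotically E[X] ~ (c³/6)·n^{3(1−α)} = (3³/6)·n^{-1.5} → 0, so by Markov's inequality G has no triangles w.h.p.

E[X] ≈ 0.025902; in regime p = Θ(1/n^{3/2}) E[X] tends to 0 (below the triangle threshold p ~ 1/n).


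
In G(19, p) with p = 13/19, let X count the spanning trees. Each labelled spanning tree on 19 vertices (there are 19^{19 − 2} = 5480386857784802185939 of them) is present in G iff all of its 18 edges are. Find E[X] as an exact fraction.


K_19 has 19^{19 − 2} = 5480386857784802185939 labelled spanning trees.
For each such spanning tree H, let X_H = 1 if all 18 edges of H are present in G. Then P[X_H = 1] = p^{18} = (13/19)^{18} = 112455406951957393129/104127350297911241532841.
By linearity of expectation: E[X] = Σ_H E[X_H] = 5480386857784802185939 · p^{18} = 5480386857784802185939 · 112455406951957393129/104127350297911241532841 = 112455406951957393129/19.
Numerically: E[X] ≈ 5.92e+18.

E[X] = 5480386857784802185939 · (13/19)^{18} = 112455406951957393129/19 ≈ 5.92e+18.


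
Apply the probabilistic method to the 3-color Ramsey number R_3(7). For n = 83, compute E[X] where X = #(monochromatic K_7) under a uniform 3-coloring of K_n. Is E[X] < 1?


E[X] = C(83, 7) · 3^{1 − 21} = 4151918628 · 3^{−20} = 4151918628/3486784401.
As a reduced fraction: E[X] = 153774764/129140163 ≈ 1.190759.
Is E[X] < 1? NO.
Since E[X] ≥ 1, the first-moment bound is inconclusive at n = 83; it does NOT by itself certify R_3(7) > 83.

E[X] = 153774764/129140163 ≈ 1.190759; E[X] ≥ 1; first-moment method inconclusive here.


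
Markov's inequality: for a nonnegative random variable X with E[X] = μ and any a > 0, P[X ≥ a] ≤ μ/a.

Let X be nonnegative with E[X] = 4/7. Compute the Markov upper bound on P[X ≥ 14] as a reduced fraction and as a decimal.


μ = E[X] = 4/7, a = 14.
Markov: P[X ≥ 14] ≤ μ/a = (4/7)/14 = 2/49.
Numerically: ≈ 0.040816.
(Since a = 14 > μ = 0.571429, the bound 2/49 is < 1 and informative.)

P[X ≥ 14] ≤ 2/49 ≈ 0.040816.


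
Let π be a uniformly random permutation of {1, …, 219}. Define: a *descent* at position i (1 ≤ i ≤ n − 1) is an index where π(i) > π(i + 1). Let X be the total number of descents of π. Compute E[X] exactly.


Write X = Σ X_I over i = 1, …, 218, with X_I the indicator of one descent.
There are 218 indicators.
For each fixed i, the pair (π(i), π(i+1)) is a uniformly random ordered pair of distinct values from {1, …, 219}; by symmetry P[π(i) > π(i+1)] = 1/2.
By linearity: E[X] = 218 · (1/2) = (219 − 1) · (1/2) = 109 ≈ 109.00000.

E[X] = 109 = 109.00000.


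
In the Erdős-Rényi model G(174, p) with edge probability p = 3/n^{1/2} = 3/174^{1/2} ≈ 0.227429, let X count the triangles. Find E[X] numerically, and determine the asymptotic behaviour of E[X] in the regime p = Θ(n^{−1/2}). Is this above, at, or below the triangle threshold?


Number of potential triangles: C(174, 3) = 862924.
Each occurs with probability p³ ≈ (0.227429)³ ≈ 1.17635903e-02.
By linearity: E[X] = C(174, 3)·p³ ≈ 862924 · 1.17635903e-02 ≈ 10151.084423.
Since α = 1/2 < 1, p = c/n^{1/2} ≫ 1/n is above the triangle threshold p ~ 1/n. Asymptotically E[X] ~ (c³/6)·n^{3(1−α)} = (3³/6)·n^{1.5} → ∞; triangles are abundant w.h.p.

E[X] ≈ 10151.084423; in regime p = Θ(1/n^{1/2}) E[X] diverges (above the triangle threshold p ~ 1/n).


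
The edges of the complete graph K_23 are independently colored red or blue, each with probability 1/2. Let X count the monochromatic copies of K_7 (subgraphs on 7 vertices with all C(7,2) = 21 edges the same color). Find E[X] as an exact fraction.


Let X = Σ_S X_S over the C(23, 7) = 245157 subsets S of size 7, where X_S = 1 if the K_7 on S is monochromatic.
For a fixed S, the K_7 on S has C(7, 2) = 21 edges. P[all 21 edges red] = (1/2)^21, and likewise for blue, so P[monochromatic] = 2·(1/2)^21 = 2^{1 − 21} = 1/1048576.
Summing: E[X] = C(23, 7) · 2^{1 − 21} = 245157 · 1/1048576 = 245157/1048576.
Numerically: E[X] ≈ 0.23380.

E[X] = C(23,7)·2^(1−C(7,2)) = 245157/1048576 ≈ 0.23380.


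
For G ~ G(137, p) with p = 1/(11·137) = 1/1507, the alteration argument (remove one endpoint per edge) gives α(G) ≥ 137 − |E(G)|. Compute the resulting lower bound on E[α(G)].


E[|E(G)|] = C(137, 2)·p = 9316 · (1/1507) = 68/11.
E[α(G)] ≥ n − E[|E(G)|] = 137 − 68/11 = 1439/11.
Numerically: ≈ 130.8182.
(This is only a lower bound; the true E[α(G)] may be larger.)

E[α(G)] ≥ 1439/11 ≈ 130.8182.


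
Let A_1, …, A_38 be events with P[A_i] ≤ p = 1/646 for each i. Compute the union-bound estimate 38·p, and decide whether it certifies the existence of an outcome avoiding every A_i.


Union bound: P[∪_{i=1}^{38} A_i] ≤ Σ_i P[A_i] ≤ 38·p = 38·(1/646) = 1/17.
Numerically: 1/17 ≈ 0.059.
Is 1/17 < 1? YES.
Since P[∪ A_i] ≤ 1/17 < 1, the complement has P[∩ A_i^c] ≥ 1 − 1/17 = 16/17 > 0, so some outcome avoids every A_i.

38·p = 1/17 ≈ 0.059; existence CERTIFIED by the union bound.


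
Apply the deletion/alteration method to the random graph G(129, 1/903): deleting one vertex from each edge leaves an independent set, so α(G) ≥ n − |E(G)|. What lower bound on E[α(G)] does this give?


E[|E(G)|] = C(129, 2)·p = 8256 · (1/903) = 64/7.
E[α(G)] ≥ n − E[|E(G)|] = 129 − 64/7 = 839/7.
Numerically: ≈ 119.857143.
(This is only a lower bound; the true E[α(G)] may be larger.)

E[α(G)] ≥ 839/7 ≈ 119.857143.


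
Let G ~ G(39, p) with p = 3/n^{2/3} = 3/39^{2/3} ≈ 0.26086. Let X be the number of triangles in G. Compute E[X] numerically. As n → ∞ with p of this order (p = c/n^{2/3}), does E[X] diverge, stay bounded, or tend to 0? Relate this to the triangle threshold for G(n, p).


Number of potential triangles: C(39, 3) = 9139.
Each occurs with probability p³ ≈ (0.26086)³ ≈ 1.7751479e-02.
By linearity: E[X] = C(39, 3)·p³ ≈ 9139 · 1.7751479e-02 ≈ 162.23077.
Since α = 2/3 < 1, p = c/n^{2/3} ≫ 1/n is above the triangle threshold p ~ 1/n. Asymptotically E[X] ~ (c³/6)·n^{3(1−α)} = (3³/6)·n^{1} → ∞; triangles are abundant w.h.p.

E[X] ≈ 162.23077; in regime p = Θ(1/n^{2/3}) E[X] diverges (above the triangle threshold p ~ 1/n).


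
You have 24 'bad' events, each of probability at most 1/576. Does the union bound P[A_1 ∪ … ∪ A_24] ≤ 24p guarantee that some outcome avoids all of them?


Union bound: P[∪_{i=1}^{24} A_i] ≤ Σ_i P[A_i] ≤ 24·p = 24·(1/576) = 1/24.
Numerically: 1/24 ≈ 0.04167.
Is 1/24 < 1? YES.
Since P[∪ A_i] ≤ 1/24 < 1, the complement has P[∩ A_i^c] ≥ 1 − 1/24 = 23/24 > 0, so some outcome avoids every A_i.

24·p = 1/24 ≈ 0.04167; existence CERTIFIED by the union bound.


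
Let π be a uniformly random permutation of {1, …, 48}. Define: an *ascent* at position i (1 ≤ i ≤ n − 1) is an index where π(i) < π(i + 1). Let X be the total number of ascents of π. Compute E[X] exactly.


Write X = Σ X_I over i = 1, …, 47, with X_I the indicator of one ascent.
There are 47 indicators.
For each fixed i, the pair (π(i), π(i+1)) is a uniformly random ordered pair of distinct values from {1, …, 48}; by symmetry P[π(i) < π(i+1)] = 1/2.
By linearity: E[X] = 47 · (1/2) = (48 − 1) · (1/2) = 47/2 ≈ 23.500.

E[X] = 47/2 = 23.500.


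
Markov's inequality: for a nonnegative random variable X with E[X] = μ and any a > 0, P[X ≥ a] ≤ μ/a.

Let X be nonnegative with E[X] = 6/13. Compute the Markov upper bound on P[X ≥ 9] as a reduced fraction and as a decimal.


μ = E[X] = 6/13, a = 9.
Markov: P[X ≥ 9] ≤ μ/a = (6/13)/9 = 2/39.
Numerically: ≈ 0.051282.
(Since a = 9 > μ = 0.461538, the bound 2/39 is < 1 and informative.)

P[X ≥ 9] ≤ 2/39 ≈ 0.051282.


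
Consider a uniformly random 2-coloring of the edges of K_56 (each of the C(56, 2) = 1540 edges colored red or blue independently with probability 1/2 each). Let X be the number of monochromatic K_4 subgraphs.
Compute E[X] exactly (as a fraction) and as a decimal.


Let X = Σ_S X_S over the C(56, 4) = 367290 subsets S of size 4, where X_S = 1 if the K_4 on S is monochromatic.
For a fixed S, the K_4 on S has C(4, 2) = 6 edges. P[all 6 edges red] = (1/2)^6, and likewise for blue, so P[monochromatic] = 2·(1/2)^6 = 2^{1 − 6} = 1/32.
By linearity of expectation: E[X] = C(56, 4) · 2^{1 − 6} = 367290 · 1/32 = 183645/16.
Numerically: E[X] ≈ 11477.812500.

E[X] = C(56,4)·2^(1−C(4,2)) = 183645/16 ≈ 11477.812500.


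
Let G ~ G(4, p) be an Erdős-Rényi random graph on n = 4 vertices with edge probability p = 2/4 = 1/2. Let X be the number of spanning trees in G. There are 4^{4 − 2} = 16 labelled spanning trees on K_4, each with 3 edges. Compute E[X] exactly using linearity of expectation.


K_4 has 4^{4 − 2} = 16 labelled spanning trees.
For each such spanning tree H, let X_H = 1 if all 3 edges of H are present in G. Then P[X_H = 1] = p^{3} = (1/2)^{3} = 1/8.
By linearity: E[X] = Σ_H E[X_H] = 16 · p^{3} = 16 · 1/8 = 2.
Numerically: E[X] ≈ 2.

E[X] = 16 · (1/2)^{3} = 2 ≈ 2.


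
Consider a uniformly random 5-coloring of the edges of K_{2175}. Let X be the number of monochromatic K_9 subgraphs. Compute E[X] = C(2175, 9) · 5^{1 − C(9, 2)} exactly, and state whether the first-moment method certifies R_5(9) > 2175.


E[X] = C(2175, 9) · 5^{1 − 36} = 2952382442121838483046575 · 5^{−35} = 2952382442121838483046575/2910383045673370361328125.
As a reduced fraction: E[X] = 118095297684873539321863/116415321826934814453125 ≈ 1.014.
Is E[X] < 1? NO.
Since E[X] ≥ 1, the first-moment bound is inconclusive at n = 2175; it does NOT by itself certify R_5(9) > 2175.

E[X] = 118095297684873539321863/116415321826934814453125 ≈ 1.014; E[X] ≥ 1; first-moment method inconclusive here.


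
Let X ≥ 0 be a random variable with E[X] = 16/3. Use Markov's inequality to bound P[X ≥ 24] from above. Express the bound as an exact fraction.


μ = E[X] = 16/3, a = 24.
Markov: P[X ≥ 24] ≤ μ/a = (16/3)/24 = 2/9.
Numerically: ≈ 0.22222.
(Since a = 24 > μ = 5.33333, the bound 2/9 is < 1 and informative.)

P[X ≥ 24] ≤ 2/9 ≈ 0.22222.


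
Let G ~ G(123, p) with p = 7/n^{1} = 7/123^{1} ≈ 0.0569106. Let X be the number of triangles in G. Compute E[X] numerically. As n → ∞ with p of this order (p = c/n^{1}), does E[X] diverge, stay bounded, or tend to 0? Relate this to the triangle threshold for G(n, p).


Number of potential triangles: C(123, 3) = 302621.
Each occurs with probability p³ ≈ (0.0569106)³ ≈ 1.84322684e-04.
By linearity: E[X] = C(123, 3)·p³ ≈ 302621 · 1.84322684e-04 ≈ 55.779915.
Here α = 1, so p = 7/n is exactly at the triangle threshold p ~ 1/n. Asymptotically E[X] → c³/6 = 7³/6 = 343/6 ≈ 57.166667, a bounded constant. In this regime the triangle count is asymptotically Poisson(c³/6).

E[X] ≈ 55.779915; in regime p = Θ(1/n^{1}) E[X] stays bounded (at the triangle threshold p ~ 1/n).


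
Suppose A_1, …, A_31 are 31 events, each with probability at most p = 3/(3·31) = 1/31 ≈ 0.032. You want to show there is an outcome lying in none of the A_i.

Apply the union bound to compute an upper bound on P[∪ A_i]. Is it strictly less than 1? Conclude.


Union bound: P[∪_{i=1}^{31} A_i] ≤ Σ_i P[A_i] ≤ 31·p = 31·(1/31) = 1.
Numerically: 1 ≈ 1.000.
Is 1 < 1? NO.
Since the bound 1 is ≥ 1, the union bound is uninformative here; it does NOT by itself certify existence.

31·p = 1 ≈ 1.000; existence NOT certified by the union bound.


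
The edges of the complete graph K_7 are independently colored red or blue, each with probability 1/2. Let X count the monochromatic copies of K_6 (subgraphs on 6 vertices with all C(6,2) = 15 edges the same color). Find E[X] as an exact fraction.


Let X = Σ_S X_S over the C(7, 6) = 7 subsets S of size 6, where X_S = 1 if the K_6 on S is monochromatic.
For a fixed S, the K_6 on S has C(6, 2) = 15 edges. P[all 15 edges red] = (1/2)^15, and likewise for blue, so P[monochromatic] = 2·(1/2)^15 = 2^{1 − 15} = 1/16384.
By linearity of expectation: E[X] = C(7, 6) · 2^{1 − 15} = 7 · 1/16384 = 7/16384.
Numerically: E[X] ≈ 0.000.

E[X] = C(7,6)·2^(1−C(6,2)) = 7/16384 ≈ 0.000.


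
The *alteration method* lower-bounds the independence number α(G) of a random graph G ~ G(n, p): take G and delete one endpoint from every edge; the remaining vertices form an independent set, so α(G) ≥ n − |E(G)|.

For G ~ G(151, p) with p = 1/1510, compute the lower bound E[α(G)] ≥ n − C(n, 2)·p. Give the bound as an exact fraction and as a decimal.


E[|E(G)|] = C(151, 2)·p = 11325 · (1/1510) = 15/2.
E[α(G)] ≥ n − E[|E(G)|] = 151 − 15/2 = 287/2.
Numerically: ≈ 143.500.
(This is only a lower bound; the true E[α(G)] may be larger.)

E[α(G)] ≥ 287/2 ≈ 143.500.


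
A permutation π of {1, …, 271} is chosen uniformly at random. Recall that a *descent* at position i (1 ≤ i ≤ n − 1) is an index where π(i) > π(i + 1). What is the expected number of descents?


Write X = Σ X_I over i = 1, …, 270, with X_I the indicator of one descent.
There are 270 indicators.
For each fixed i, the pair (π(i), π(i+1)) is a uniformly random ordered pair of distinct values from {1, …, 271}; by symmetry P[π(i) > π(i+1)] = 1/2.
By linearity: E[X] = 270 · (1/2) = (271 − 1) · (1/2) = 135 ≈ 135.000.

E[X] = 135 = 135.000.


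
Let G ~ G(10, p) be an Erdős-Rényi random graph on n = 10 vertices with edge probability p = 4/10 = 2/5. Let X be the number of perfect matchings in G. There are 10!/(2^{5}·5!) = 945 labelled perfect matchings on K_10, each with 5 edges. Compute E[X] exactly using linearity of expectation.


K_10 has 10!/(2^{5}·5!) = 945 labelled perfect matchings.
For each such perfect matching H, let X_H = 1 if all 5 edges of H are present in G. Then P[X_H = 1] = p^{5} = (2/5)^{5} = 32/3125.
Summing the indicators: E[X] = Σ_H E[X_H] = 945 · p^{5} = 945 · 32/3125 = 6048/625.
Numerically: E[X] ≈ 9.6768.

E[X] = 945 · (2/5)^{5} = 6048/625 ≈ 9.6768.


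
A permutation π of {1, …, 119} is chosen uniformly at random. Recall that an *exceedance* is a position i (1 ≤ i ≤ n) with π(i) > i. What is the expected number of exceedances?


Write X = Σ_{i=1}^{119} X_i, where X_i = 1_{π(i) > i}.
For each fixed i, π(i) is uniform over {1, …, 119} (marginal of a uniform permutation), so P[π(i) > i] = (n − i)/n. Summing: Σ_{i=1}^{119} (n − i)/n = (0 + 1 + … + 118)/119 = 119(119 − 1)/(2·119) = (119 − 1)/2.
Hence E[X] = Σ_{i=1}^{119} (119 − i)/119 = 59 ≈ 59.000.

E[X] = 59 = 59.000.


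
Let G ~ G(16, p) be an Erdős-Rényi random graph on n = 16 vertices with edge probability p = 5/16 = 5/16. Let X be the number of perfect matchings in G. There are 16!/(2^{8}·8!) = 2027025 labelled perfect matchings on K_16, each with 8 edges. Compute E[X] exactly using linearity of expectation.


K_16 has 16!/(2^{8}·8!) = 2027025 labelled perfect matchings.
For each such perfect matching H, let X_H = 1 if all 8 edges of H are present in G. Then P[X_H = 1] = p^{8} = (5/16)^{8} = 390625/4294967296.
Summing the indicators: E[X] = Σ_H E[X_H] = 2027025 · p^{8} = 2027025 · 390625/4294967296 = 791806640625/4294967296.
Numerically: E[X] ≈ 184.36.

E[X] = 2027025 · (5/16)^{8} = 791806640625/4294967296 ≈ 184.36.


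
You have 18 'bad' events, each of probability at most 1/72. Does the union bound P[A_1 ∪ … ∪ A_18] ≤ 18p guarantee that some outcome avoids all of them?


Union bound: P[∪_{i=1}^{18} A_i] ≤ Σ_i P[A_i] ≤ 18·p = 18·(1/72) = 1/4.
Numerically: 1/4 ≈ 0.2500000.
Is 1/4 < 1? YES.
Since P[∪ A_i] ≤ 1/4 < 1, the complement has P[∩ A_i^c] ≥ 1 − 1/4 = 3/4 > 0, so some outcome avoids every A_i.

18·p = 1/4 ≈ 0.2500000; existence CERTIFIED by the union bound.


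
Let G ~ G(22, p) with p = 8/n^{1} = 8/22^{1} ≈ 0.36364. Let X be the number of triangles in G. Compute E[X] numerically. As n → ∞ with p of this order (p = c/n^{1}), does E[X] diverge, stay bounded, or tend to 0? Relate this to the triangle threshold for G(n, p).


Number of potential triangles: C(22, 3) = 1540.
Each occurs with probability p³ ≈ (0.36364)³ ≈ 4.8084147e-02.
By linearity: E[X] = C(22, 3)·p³ ≈ 1540 · 4.8084147e-02 ≈ 74.04959.
Here α = 1, so p = 8/n is exactly at the triangle threshold p ~ 1/n. Asymptotically E[X] → c³/6 = 8³/6 = 256/3 ≈ 85.33333, a bounded constant. In this regime the triangle count is asymptotically Poisson(c³/6).

E[X] ≈ 74.04959; in regime p = Θ(1/n^{1}) E[X] stays bounded (at the triangle threshold p ~ 1/n).


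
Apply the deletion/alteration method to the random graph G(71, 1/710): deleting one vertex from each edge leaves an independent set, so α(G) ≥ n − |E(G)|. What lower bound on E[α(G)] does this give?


E[|E(G)|] = C(71, 2)·p = 2485 · (1/710) = 7/2.
E[α(G)] ≥ n − E[|E(G)|] = 71 − 7/2 = 135/2.
Numerically: ≈ 67.50000.
(This is only a lower bound; the true E[α(G)] may be larger.)

E[α(G)] ≥ 135/2 ≈ 67.50000.


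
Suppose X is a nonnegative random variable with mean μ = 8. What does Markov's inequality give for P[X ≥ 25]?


μ = E[X] = 8, a = 25.
Markov: P[X ≥ 25] ≤ μ/a = (8)/25 = 8/25.
Numerically: ≈ 0.3200.
(Since a = 25 > μ = 8.0000, the bound 8/25 is < 1 and informative.)

P[X ≥ 25] ≤ 8/25 ≈ 0.3200.


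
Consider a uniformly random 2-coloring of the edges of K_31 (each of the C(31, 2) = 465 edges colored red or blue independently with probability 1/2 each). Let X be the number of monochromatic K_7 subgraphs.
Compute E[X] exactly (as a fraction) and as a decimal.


Let X = Σ_S X_S over the C(31, 7) = 2629575 subsets S of size 7, where X_S = 1 if the K_7 on S is monochromatic.
For a fixed S, the K_7 on S has C(7, 2) = 21 edges. P[all 21 edges red] = (1/2)^21, and likewise for blue, so P[monochromatic] = 2·(1/2)^21 = 2^{1 − 21} = 1/1048576.
Summing: E[X] = C(31, 7) · 2^{1 − 21} = 2629575 · 1/1048576 = 2629575/1048576.
Numerically: E[X] ≈ 2.508.

E[X] = C(31,7)·2^(1−C(7,2)) = 2629575/1048576 ≈ 2.508.


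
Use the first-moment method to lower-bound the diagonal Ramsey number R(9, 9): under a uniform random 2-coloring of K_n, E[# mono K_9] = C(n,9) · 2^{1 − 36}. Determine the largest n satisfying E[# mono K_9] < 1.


We need C(n, 9) · 2^{1 − 36} < 1, i.e. C(n, 9) < 2^{36 − 1} = 34359738368.
Check values of n near the boundary:
  n = 61: C(61, 9) = 17341763505; 17341763505 < 34359738368? YES
  n = 62: C(62, 9) = 20286591270; 20286591270 < 34359738368? YES
  n = 63: C(63, 9) = 23667689815; 23667689815 < 34359738368? YES
  n = 64: C(64, 9) = 27540584512; 27540584512 < 34359738368? YES
  n = 65: C(65, 9) = 31966749880; 31966749880 < 34359738368? YES
  n = 66: C(66, 9) = 37014131440; 37014131440 < 34359738368? NO
  n = 67: C(67, 9) = 42757703560; 42757703560 < 34359738368? NO
The largest n with C(n, 9) < 34359738368 is n = 65 (where E[X] = 3995843735/4294967296 ≈ 0.93035). Hence R(9, 9) > 65, i.e. R(9, 9) ≥ 66.

Largest n = 65; hence R(9, 9) > 65.


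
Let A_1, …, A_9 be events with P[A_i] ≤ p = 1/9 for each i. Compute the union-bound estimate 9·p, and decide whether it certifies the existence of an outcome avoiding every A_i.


Union bound: P[∪_{i=1}^{9} A_i] ≤ Σ_i P[A_i] ≤ 9·p = 9·(1/9) = 1.
Numerically: 1 ≈ 1.0000.
Is 1 < 1? NO.
Since the bound 1 is ≥ 1, the union bound is uninformative here; it does NOT by itself certify existence.

9·p = 1 ≈ 1.0000; existence NOT certified by the union bound.


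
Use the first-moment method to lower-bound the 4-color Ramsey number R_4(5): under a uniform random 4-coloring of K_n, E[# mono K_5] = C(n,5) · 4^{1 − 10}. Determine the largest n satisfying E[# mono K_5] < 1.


We need C(n, 5) · 4^{1 − 10} < 1, i.e. C(n, 5) < 4^{10 − 1} = 262144.
Check values of n near the boundary:
  n = 31: C(31, 5) = 169911; 169911 < 262144? YES
  n = 32: C(32, 5) = 201376; 201376 < 262144? YES
  n = 33: C(33, 5) = 237336; 237336 < 262144? YES
  n = 34: C(34, 5) = 278256; 278256 < 262144? NO
The largest n with C(n, 5) < 262144 is n = 33 (where E[X] = 29667/32768 ≈ 0.905). Hence R_4(5) > 33, i.e. R_4(5) ≥ 34.

Largest n = 33; hence R_4(5) > 33.


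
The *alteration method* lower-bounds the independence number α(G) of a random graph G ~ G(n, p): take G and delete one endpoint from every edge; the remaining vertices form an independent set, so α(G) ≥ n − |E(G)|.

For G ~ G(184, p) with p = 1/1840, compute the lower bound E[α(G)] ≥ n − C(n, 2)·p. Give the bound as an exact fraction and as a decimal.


E[|E(G)|] = C(184, 2)·p = 16836 · (1/1840) = 183/20.
E[α(G)] ≥ n − E[|E(G)|] = 184 − 183/20 = 3497/20.
Numerically: ≈ 174.8500.
(This is only a lower bound; the true E[α(G)] may be larger.)

E[α(G)] ≥ 3497/20 ≈ 174.8500.


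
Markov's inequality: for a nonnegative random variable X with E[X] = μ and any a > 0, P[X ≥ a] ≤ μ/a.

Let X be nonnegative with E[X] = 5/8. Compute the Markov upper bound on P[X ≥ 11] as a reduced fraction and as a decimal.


μ = E[X] = 5/8, a = 11.
Markov: P[X ≥ 11] ≤ μ/a = (5/8)/11 = 5/88.
Numerically: ≈ 0.0568.
(Since a = 11 > μ = 0.6250, the bound 5/88 is < 1 and informative.)

P[X ≥ 11] ≤ 5/88 ≈ 0.0568.


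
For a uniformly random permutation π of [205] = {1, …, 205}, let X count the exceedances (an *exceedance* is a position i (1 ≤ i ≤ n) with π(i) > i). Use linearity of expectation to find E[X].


Write X = Σ_{i=1}^{205} X_i, where X_i = 1_{π(i) > i}.
For each fixed i, π(i) is uniform over {1, …, 205} (marginal of a uniform permutation), so P[π(i) > i] = (n − i)/n. Summing: Σ_{i=1}^{205} (n − i)/n = (0 + 1 + … + 204)/205 = 205(205 − 1)/(2·205) = (205 − 1)/2.
Hence E[X] = Σ_{i=1}^{205} (205 − i)/205 = 102 ≈ 102.0000.

E[X] = 102 = 102.0000.


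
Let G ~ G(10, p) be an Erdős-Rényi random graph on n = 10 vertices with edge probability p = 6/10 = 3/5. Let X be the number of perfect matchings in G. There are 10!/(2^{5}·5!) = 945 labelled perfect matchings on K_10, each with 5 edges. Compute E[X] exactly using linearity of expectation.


K_10 has 10!/(2^{5}·5!) = 945 labelled perfect matchings.
For each such perfect matching H, let X_H = 1 if all 5 edges of H are present in G. Then P[X_H = 1] = p^{5} = (3/5)^{5} = 243/3125.
By linearity of expectation: E[X] = Σ_H E[X_H] = 945 · p^{5} = 945 · 243/3125 = 45927/625.
Numerically: E[X] ≈ 73.5.

E[X] = 945 · (3/5)^{5} = 45927/625 ≈ 73.5.


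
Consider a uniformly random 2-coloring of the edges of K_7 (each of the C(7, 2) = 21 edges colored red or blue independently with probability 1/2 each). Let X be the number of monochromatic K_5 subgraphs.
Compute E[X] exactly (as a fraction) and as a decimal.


Let X = Σ_S X_S over the C(7, 5) = 21 subsets S of size 5, where X_S = 1 if the K_5 on S is monochromatic.
For a fixed S, the K_5 on S has C(5, 2) = 10 edges. P[all 10 edges red] = (1/2)^10, and likewise for blue, so P[monochromatic] = 2·(1/2)^10 = 2^{1 − 10} = 1/512.
Summing: E[X] = C(7, 5) · 2^{1 − 10} = 21 · 1/512 = 21/512.
Numerically: E[X] ≈ 0.04102.

E[X] = C(7,5)·2^(1−C(5,2)) = 21/512 ≈ 0.04102.


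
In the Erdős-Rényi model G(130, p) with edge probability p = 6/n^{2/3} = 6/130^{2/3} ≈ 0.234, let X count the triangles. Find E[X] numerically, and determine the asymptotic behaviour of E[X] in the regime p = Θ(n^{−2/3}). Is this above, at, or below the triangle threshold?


Number of potential triangles: C(130, 3) = 357760.
Each occurs with probability p³ ≈ (0.234)³ ≈ 1.27811e-02.
By linearity: E[X] = C(130, 3)·p³ ≈ 357760 · 1.27811e-02 ≈ 4572.554.
Since α = 2/3 < 1, p = c/n^{2/3} ≫ 1/n is above the triangle threshold p ~ 1/n. Asymptotically E[X] ~ (c³/6)·n^{3(1−α)} = (6³/6)·n^{1} → ∞; triangles are abundant w.h.p.

E[X] ≈ 4572.554; in regime p = Θ(1/n^{2/3}) E[X] diverges (above the triangle threshold p ~ 1/n).


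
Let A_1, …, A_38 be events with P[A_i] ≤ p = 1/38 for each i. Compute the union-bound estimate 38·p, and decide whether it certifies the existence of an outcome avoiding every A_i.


Union bound: P[∪_{i=1}^{38} A_i] ≤ Σ_i P[A_i] ≤ 38·p = 38·(1/38) = 1.
Numerically: 1 ≈ 1.00000.
Is 1 < 1? NO.
Since the bound 1 is ≥ 1, the union bound is uninformative here; it does NOT by itself certify existence.

38·p = 1 ≈ 1.00000; existence NOT certified by the union bound.


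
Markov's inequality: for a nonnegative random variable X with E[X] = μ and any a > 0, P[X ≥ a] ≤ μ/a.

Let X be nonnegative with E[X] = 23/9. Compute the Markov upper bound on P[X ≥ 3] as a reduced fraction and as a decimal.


μ = E[X] = 23/9, a = 3.
Markov: P[X ≥ 3] ≤ μ/a = (23/9)/3 = 23/27.
Numerically: ≈ 0.85185.
(Since a = 3 > μ = 2.55556, the bound 23/27 is < 1 and informative.)

P[X ≥ 3] ≤ 23/27 ≈ 0.85185.


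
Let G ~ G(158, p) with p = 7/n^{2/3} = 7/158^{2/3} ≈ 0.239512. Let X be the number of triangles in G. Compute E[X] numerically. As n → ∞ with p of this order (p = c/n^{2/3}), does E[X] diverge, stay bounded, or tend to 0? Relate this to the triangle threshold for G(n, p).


Number of potential triangles: C(158, 3) = 644956.
Each occurs with probability p³ ≈ (0.239512)³ ≈ 1.37397853e-02.
By linearity: E[X] = C(158, 3)·p³ ≈ 644956 · 1.37397853e-02 ≈ 8861.556962.
Since α = 2/3 < 1, p = c/n^{2/3} ≫ 1/n is above the triangle threshold p ~ 1/n. Asymptotically E[X] ~ (c³/6)·n^{3(1−α)} = (7³/6)·n^{1} → ∞; triangles are abundant w.h.p.

E[X] ≈ 8861.556962; in regime p = Θ(1/n^{2/3}) E[X] diverges (above the triangle threshold p ~ 1/n).


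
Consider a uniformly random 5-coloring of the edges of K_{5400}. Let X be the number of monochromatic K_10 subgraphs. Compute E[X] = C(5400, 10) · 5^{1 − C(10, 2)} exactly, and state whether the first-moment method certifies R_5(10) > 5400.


E[X] = C(5400, 10) · 5^{1 − 45} = 5761735538961887279463031445160 · 5^{−44} = 5761735538961887279463031445160/5684341886080801486968994140625.
As a reduced fraction: E[X] = 1152347107792377455892606289032/1136868377216160297393798828125 ≈ 1.0136.
Is E[X] < 1? NO.
Since E[X] ≥ 1, the first-moment bound is inconclusive at n = 5400; it does NOT by itself certify R_5(10) > 5400.

E[X] = 1152347107792377455892606289032/1136868377216160297393798828125 ≈ 1.0136; E[X] ≥ 1; first-moment method inconclusive here.


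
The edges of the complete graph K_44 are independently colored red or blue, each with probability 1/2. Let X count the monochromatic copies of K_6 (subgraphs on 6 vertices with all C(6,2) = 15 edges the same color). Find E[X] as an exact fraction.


Let X = Σ_S X_S over the C(44, 6) = 7059052 subsets S of size 6, where X_S = 1 if the K_6 on S is monochromatic.
For a fixed S, the K_6 on S has C(6, 2) = 15 edges. P[all 15 edges red] = (1/2)^15, and likewise for blue, so P[monochromatic] = 2·(1/2)^15 = 2^{1 − 15} = 1/16384.
By linearity of expectation: E[X] = C(44, 6) · 2^{1 − 15} = 7059052 · 1/16384 = 1764763/4096.
Numerically: E[X] ≈ 430.85034.

E[X] = C(44,6)·2^(1−C(6,2)) = 1764763/4096 ≈ 430.85034.


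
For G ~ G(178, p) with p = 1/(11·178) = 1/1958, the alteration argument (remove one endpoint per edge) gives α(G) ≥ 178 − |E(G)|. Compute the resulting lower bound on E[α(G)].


E[|E(G)|] = C(178, 2)·p = 15753 · (1/1958) = 177/22.
E[α(G)] ≥ n − E[|E(G)|] = 178 − 177/22 = 3739/22.
Numerically: ≈ 169.9545.
(This is only a lower bound; the true E[α(G)] may be larger.)

E[α(G)] ≥ 3739/22 ≈ 169.9545.


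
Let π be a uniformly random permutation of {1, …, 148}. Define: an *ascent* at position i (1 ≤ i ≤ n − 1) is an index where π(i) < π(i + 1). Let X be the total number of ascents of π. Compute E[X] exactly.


Write X = Σ X_I over i = 1, …, 147, with X_I the indicator of one ascent.
There are 147 indicators.
For each fixed i, the pair (π(i), π(i+1)) is a uniformly random ordered pair of distinct values from {1, …, 148}; by symmetry P[π(i) < π(i+1)] = 1/2.
By linearity: E[X] = 147 · (1/2) = (148 − 1) · (1/2) = 147/2 ≈ 73.50000.

E[X] = 147/2 = 73.50000.


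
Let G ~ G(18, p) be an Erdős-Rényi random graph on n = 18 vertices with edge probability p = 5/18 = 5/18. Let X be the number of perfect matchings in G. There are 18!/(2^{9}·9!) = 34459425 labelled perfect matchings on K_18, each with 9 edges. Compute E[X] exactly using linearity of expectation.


K_18 has 18!/(2^{9}·9!) = 34459425 labelled perfect matchings.
For each such perfect matching H, let X_H = 1 if all 9 edges of H are present in G. Then P[X_H = 1] = p^{9} = (5/18)^{9} = 1953125/198359290368.
By linearity of expectation: E[X] = Σ_H E[X_H] = 34459425 · p^{9} = 34459425 · 1953125/198359290368 = 830908203125/2448880128.
Numerically: E[X] ≈ 339.3.

E[X] = 34459425 · (5/18)^{9} = 830908203125/2448880128 ≈ 339.3.


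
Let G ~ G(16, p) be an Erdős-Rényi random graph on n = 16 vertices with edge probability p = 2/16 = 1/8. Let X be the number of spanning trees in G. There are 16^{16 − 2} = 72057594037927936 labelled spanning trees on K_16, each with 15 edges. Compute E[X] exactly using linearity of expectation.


K_16 has 16^{16 − 2} = 72057594037927936 labelled spanning trees.
For each such spanning tree H, let X_H = 1 if all 15 edges of H are present in G. Then P[X_H = 1] = p^{15} = (1/8)^{15} = 1/35184372088832.
Summing the indicators: E[X] = Σ_H E[X_H] = 72057594037927936 · p^{15} = 72057594037927936 · 1/35184372088832 = 2048.
Numerically: E[X] ≈ 2.05e+03.

E[X] = 72057594037927936 · (1/8)^{15} = 2048 ≈ 2.05e+03.


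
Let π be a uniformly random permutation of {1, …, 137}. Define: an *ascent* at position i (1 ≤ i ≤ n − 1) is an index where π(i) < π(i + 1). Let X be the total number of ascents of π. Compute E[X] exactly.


Write X = Σ X_I over i = 1, …, 136, with X_I the indicator of one ascent.
There are 136 indicators.
For each fixed i, the pair (π(i), π(i+1)) is a uniformly random ordered pair of distinct values from {1, …, 137}; by symmetry P[π(i) < π(i+1)] = 1/2.
By linearity: E[X] = 136 · (1/2) = (137 − 1) · (1/2) = 68 ≈ 68.000.

E[X] = 68 = 68.000.


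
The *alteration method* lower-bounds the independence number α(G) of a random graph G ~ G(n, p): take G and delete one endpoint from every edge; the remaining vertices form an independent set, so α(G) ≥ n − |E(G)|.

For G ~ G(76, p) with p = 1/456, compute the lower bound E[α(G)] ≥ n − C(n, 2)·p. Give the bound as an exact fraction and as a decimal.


E[|E(G)|] = C(76, 2)·p = 2850 · (1/456) = 25/4.
E[α(G)] ≥ n − E[|E(G)|] = 76 − 25/4 = 279/4.
Numerically: ≈ 69.7500.
(This is only a lower bound; the true E[α(G)] may be larger.)

E[α(G)] ≥ 279/4 ≈ 69.7500.


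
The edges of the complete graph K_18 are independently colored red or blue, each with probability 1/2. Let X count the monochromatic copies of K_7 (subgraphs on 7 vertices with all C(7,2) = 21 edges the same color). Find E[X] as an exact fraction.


Let X = Σ_S X_S over the C(18, 7) = 31824 subsets S of size 7, where X_S = 1 if the K_7 on S is monochromatic.
For a fixed S, the K_7 on S has C(7, 2) = 21 edges. P[all 21 edges red] = (1/2)^21, and likewise for blue, so P[monochromatic] = 2·(1/2)^21 = 2^{1 − 21} = 1/1048576.
By linearity: E[X] = C(18, 7) · 2^{1 − 21} = 31824 · 1/1048576 = 1989/65536.
Numerically: E[X] ≈ 0.030350.

E[X] = C(18,7)·2^(1−C(7,2)) = 1989/65536 ≈ 0.030350.


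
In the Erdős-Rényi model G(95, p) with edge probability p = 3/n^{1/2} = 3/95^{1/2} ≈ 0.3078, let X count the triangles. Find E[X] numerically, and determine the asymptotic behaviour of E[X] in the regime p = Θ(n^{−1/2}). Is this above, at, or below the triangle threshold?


Number of potential triangles: C(95, 3) = 138415.
Each occurs with probability p³ ≈ (0.3078)³ ≈ 2.915938e-02.
By linearity: E[X] = C(95, 3)·p³ ≈ 138415 · 2.915938e-02 ≈ 4036.0962.
Since α = 1/2 < 1, p = c/n^{1/2} ≫ 1/n is above the triangle threshold p ~ 1/n. Asymptotically E[X] ~ (c³/6)·n^{3(1−α)} = (3³/6)·n^{1.5} → ∞; triangles are abundant w.h.p.

E[X] ≈ 4036.0962; in regime p = Θ(1/n^{1/2}) E[X] diverges (above the triangle threshold p ~ 1/n).


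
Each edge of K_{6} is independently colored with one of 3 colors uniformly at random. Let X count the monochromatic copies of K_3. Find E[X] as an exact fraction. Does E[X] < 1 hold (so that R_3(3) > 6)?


E[X] = C(6, 3) · 3^{1 − 3} = 20 · 3^{−2} = 20/9.
As a reduced fraction: E[X] = 20/9 ≈ 2.2222222.
Is E[X] < 1? NO.
Since E[X] ≥ 1, the first-moment bound is inconclusive at n = 6; it does NOT by itself certify R_3(3) > 6.

E[X] = 20/9 ≈ 2.2222222; E[X] ≥ 1; first-moment method inconclusive here.


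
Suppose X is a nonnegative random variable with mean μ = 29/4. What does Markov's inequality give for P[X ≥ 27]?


μ = E[X] = 29/4, a = 27.
Markov: P[X ≥ 27] ≤ μ/a = (29/4)/27 = 29/108.
Numerically: ≈ 0.268519.
(Since a = 27 > μ = 7.250000, the bound 29/108 is < 1 and informative.)

P[X ≥ 27] ≤ 29/108 ≈ 0.268519.


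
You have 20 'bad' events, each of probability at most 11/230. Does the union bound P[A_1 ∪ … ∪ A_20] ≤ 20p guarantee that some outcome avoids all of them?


Union bound: P[∪_{i=1}^{20} A_i] ≤ Σ_i P[A_i] ≤ 20·p = 20·(11/230) = 22/23.
Numerically: 22/23 ≈ 0.9565.
Is 22/23 < 1? YES.
Since P[∪ A_i] ≤ 22/23 < 1, the complement has P[∩ A_i^c] ≥ 1 − 22/23 = 1/23 > 0, so some outcome avoids every A_i.

20·p = 22/23 ≈ 0.9565; existence CERTIFIED by the union bound.


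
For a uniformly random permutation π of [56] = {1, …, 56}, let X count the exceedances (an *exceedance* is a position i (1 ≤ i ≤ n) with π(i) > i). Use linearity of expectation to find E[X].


Write X = Σ_{i=1}^{56} X_i, where X_i = 1_{π(i) > i}.
For each fixed i, π(i) is uniform over {1, …, 56} (marginal of a uniform permutation), so P[π(i) > i] = (n − i)/n. Summing: Σ_{i=1}^{56} (n − i)/n = (0 + 1 + … + 55)/56 = 56(56 − 1)/(2·56) = (56 − 1)/2.
Hence E[X] = Σ_{i=1}^{56} (56 − i)/56 = 55/2 ≈ 27.500000.

E[X] = 55/2 = 27.500000.


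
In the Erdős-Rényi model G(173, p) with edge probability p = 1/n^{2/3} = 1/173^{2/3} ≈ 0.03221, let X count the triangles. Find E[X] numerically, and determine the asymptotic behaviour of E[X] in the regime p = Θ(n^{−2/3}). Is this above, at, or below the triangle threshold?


Number of potential triangles: C(173, 3) = 848046.
Each occurs with probability p³ ≈ (0.03221)³ ≈ 3.341241e-05.
By linearity: E[X] = C(173, 3)·p³ ≈ 848046 · 3.341241e-05 ≈ 28.3353.
Since α = 2/3 < 1, p = c/n^{2/3} ≫ 1/n is above the triangle threshold p ~ 1/n. Asymptotically E[X] ~ (c³/6)·n^{3(1−α)} = (1³/6)·n^{1} → ∞; triangles are abundant w.h.p.

E[X] ≈ 28.3353; in regime p = Θ(1/n^{2/3}) E[X] diverges (above the triangle threshold p ~ 1/n).


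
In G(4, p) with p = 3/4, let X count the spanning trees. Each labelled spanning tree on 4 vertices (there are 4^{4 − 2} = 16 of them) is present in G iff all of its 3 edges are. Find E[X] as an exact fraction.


K_4 has 4^{4 − 2} = 16 labelled spanning trees.
For each such spanning tree H, let X_H = 1 if all 3 edges of H are present in G. Then P[X_H = 1] = p^{3} = (3/4)^{3} = 27/64.
Summing the indicators: E[X] = Σ_H E[X_H] = 16 · p^{3} = 16 · 27/64 = 27/4.
Numerically: E[X] ≈ 6.75.

E[X] = 16 · (3/4)^{3} = 27/4 ≈ 6.75.


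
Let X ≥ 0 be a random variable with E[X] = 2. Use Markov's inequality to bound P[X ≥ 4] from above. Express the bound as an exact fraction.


μ = E[X] = 2, a = 4.
Markov: P[X ≥ 4] ≤ μ/a = (2)/4 = 1/2.
Numerically: ≈ 0.5000.
(Since a = 4 > μ = 2.0000, the bound 1/2 is < 1 and informative.)

P[X ≥ 4] ≤ 1/2 ≈ 0.5000.


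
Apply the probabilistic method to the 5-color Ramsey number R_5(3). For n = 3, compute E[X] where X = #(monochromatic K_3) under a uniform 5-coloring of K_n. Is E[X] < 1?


E[X] = C(3, 3) · 5^{1 − 3} = 1 · 5^{−2} = 1/25.
As a reduced fraction: E[X] = 1/25 ≈ 0.040000.
Is E[X] < 1? YES.
Since E[X] < 1, there exists a 5-coloring of K_{3} with no monochromatic K_3; hence R_5(3) > 3.

E[X] = 1/25 ≈ 0.040000; E[X] < 1, so R_5(3) > 3.


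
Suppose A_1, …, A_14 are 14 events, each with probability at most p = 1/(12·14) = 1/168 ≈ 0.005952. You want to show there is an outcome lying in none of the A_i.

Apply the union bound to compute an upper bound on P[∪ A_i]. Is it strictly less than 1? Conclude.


Union bound: P[∪_{i=1}^{14} A_i] ≤ Σ_i P[A_i] ≤ 14·p = 14·(1/168) = 1/12.
Numerically: 1/12 ≈ 0.083333.
Is 1/12 < 1? YES.
Since P[∪ A_i] ≤ 1/12 < 1, the complement has P[∩ A_i^c] ≥ 1 − 1/12 = 11/12 > 0, so some outcome avoids every A_i.

14·p = 1/12 ≈ 0.083333; existence CERTIFIED by the union bound.


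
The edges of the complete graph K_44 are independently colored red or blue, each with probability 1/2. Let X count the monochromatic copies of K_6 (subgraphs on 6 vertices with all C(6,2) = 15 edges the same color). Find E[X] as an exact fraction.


Let X = Σ_S X_S over the C(44, 6) = 7059052 subsets S of size 6, where X_S = 1 if the K_6 on S is monochromatic.
For a fixed S, the K_6 on S has C(6, 2) = 15 edges. P[all 15 edges red] = (1/2)^15, and likewise for blue, so P[monochromatic] = 2·(1/2)^15 = 2^{1 − 15} = 1/16384.
By linearity of expectation: E[X] = C(44, 6) · 2^{1 − 15} = 7059052 · 1/16384 = 1764763/4096.
Numerically: E[X] ≈ 430.850.

E[X] = C(44,6)·2^(1−C(6,2)) = 1764763/4096 ≈ 430.850.


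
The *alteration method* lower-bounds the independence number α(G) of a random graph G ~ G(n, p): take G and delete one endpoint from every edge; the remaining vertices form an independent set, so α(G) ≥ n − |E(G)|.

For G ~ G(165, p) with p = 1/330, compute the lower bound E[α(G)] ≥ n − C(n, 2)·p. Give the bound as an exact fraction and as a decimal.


E[|E(G)|] = C(165, 2)·p = 13530 · (1/330) = 41.
E[α(G)] ≥ n − E[|E(G)|] = 165 − 41 = 124.
Numerically: ≈ 124.000000.
(This is only a lower bound; the true E[α(G)] may be larger.)

E[α(G)] ≥ 124 ≈ 124.000000.


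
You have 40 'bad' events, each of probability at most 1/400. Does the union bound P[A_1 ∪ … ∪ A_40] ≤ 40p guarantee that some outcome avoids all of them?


Union bound: P[∪_{i=1}^{40} A_i] ≤ Σ_i P[A_i] ≤ 40·p = 40·(1/400) = 1/10.
Numerically: 1/10 ≈ 0.100000.
Is 1/10 < 1? YES.
Since P[∪ A_i] ≤ 1/10 < 1, the complement has P[∩ A_i^c] ≥ 1 − 1/10 = 9/10 > 0, so some outcome avoids every A_i.

40·p = 1/10 ≈ 0.100000; existence CERTIFIED by the union bound.


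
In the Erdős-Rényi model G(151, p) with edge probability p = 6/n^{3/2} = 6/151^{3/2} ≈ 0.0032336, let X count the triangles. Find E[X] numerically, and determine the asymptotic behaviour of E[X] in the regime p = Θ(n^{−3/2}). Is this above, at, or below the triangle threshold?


Number of potential triangles: C(151, 3) = 562475.
Each occurs with probability p³ ≈ (0.0032336)³ ≈ 3.3810959e-08.
By linearity: E[X] = C(151, 3)·p³ ≈ 562475 · 3.3810959e-08 ≈ 0.01902.
Since α = 3/2 > 1, p = c/n^{3/2} = o(1/n) is below the triangle threshold p ~ 1/n. Asymptotically E[X] ~ (c³/6)·n^{3(1−α)} = (6³/6)·n^{-1.5} → 0, so by Markov's inequality G has no triangles w.h.p.

E[X] ≈ 0.01902; in regime p = Θ(1/n^{3/2}) E[X] tends to 0 (below the triangle threshold p ~ 1/n).
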